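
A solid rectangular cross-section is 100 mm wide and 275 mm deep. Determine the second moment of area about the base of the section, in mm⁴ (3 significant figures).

I_base ≈ 6.93 × 10⁸ mm⁴

The section: 100 × 275, A = 27 500 mm², y = 137.5 mm, Ī = 173 307 292 mm⁴.
Transfer it to the base of the section using Ī + A·d² with d = y − 0:
  the section: d = 137.5 mm → contributes +693 229 167 mm⁴
Total I = 693 229 167 mm⁴.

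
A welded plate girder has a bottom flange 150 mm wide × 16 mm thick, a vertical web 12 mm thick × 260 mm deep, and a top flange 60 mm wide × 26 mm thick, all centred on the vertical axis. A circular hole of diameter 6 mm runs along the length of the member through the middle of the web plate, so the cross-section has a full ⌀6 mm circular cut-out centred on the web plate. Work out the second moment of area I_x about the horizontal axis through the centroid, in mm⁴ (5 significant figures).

I_x ≈ 9.3663 × 10⁷ mm⁴

Break the section into simple shapes (no overlaps), measuring from the bottom-left corner of the bounding box.
Bottom plate: 150 × 16, A = 2 400 mm², y = 8 mm, Ī = 51 200 mm⁴.
Web plate: 12 × 260, A = 3 120 mm², y = 146 mm, Ī = 17 576 000 mm⁴.
Top plate: 60 × 26, A = 1 560 mm², y = 289 mm, Ī = 87 880 mm⁴.
Hole (subtracted): ⌀6, A = 28.27433 mm², y = 146 mm, Ī = 63.61725 mm⁴.
Centroid: ȳ = ΣA·y / ΣA = 130.6676 mm.
Transfer each piece to the horizontal axis through the centroid using Ī + A·d² with d = y − 130.6676:
  bottom plate: d = -122.6676 mm → contributes +36 164 806 mm⁴
  web plate: d = 15.33242 mm → contributes +18 309 459 mm⁴
  top plate: d = 158.3324 mm → contributes +39 195 761 mm⁴
  hole: d = 15.33242 mm → contributes −6710.433 mm⁴
Total I = 93 663 315 mm⁴.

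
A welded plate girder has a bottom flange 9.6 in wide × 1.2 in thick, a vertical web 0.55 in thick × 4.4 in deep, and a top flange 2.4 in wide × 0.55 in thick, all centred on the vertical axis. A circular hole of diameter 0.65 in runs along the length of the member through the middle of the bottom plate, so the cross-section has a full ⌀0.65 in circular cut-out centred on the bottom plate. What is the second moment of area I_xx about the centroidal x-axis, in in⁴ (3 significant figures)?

Split into non-overlapping primitives; take the origin at the lower-left of the bounding box.
Bottom plate: 9.6 × 1.2, A = 11.52 in², y = 0.6 in, Ī = 1.3824 in⁴.
Web plate: 0.55 × 4.4, A = 2.42 in², y = 3.4 in, Ī = 3.9043 in⁴.
Top plate: 2.4 × 0.55, A = 1.32 in², y = 5.875 in, Ī = 0.033275 in⁴.
Hole (subtracted): ⌀0.65, A = 0.33183 in², y = 0.6 in, Ī = 0.0087624 in⁴.
Centroid: ȳ = ΣA·y / ΣA = 1.5203 in.
Transfer each piece to the centroidal x-axis using Ī + A·d² with d = y − 1.5203:
  bottom plate: d = -0.92034 in → contributes +11.14 in⁴
  web plate: d = 1.8797 in → contributes +12.454 in⁴
  top plate: d = 4.3547 in → contributes +25.065 in⁴
  hole: d = -0.92034 in → contributes −0.28983 in⁴
Total I = 48.369 in⁴.

I_xx ≈ 48.4 in⁴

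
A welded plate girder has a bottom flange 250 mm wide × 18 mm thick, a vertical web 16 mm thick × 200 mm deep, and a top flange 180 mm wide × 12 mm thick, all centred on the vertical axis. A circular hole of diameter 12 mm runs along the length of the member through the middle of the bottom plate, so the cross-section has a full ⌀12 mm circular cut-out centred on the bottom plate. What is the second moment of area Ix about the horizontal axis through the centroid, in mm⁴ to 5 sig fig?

Decompose the section into non-overlapping parts with the origin at the bottom-left of its bounding rectangle.
Bottom plate: 250 × 18, A = 4 500 mm², y = 9 mm, Ī = 121 500 mm⁴.
Web plate: 16 × 200, A = 3 200 mm², y = 118 mm, Ī = 10 666 667 mm⁴.
Top plate: 180 × 12, A = 2 160 mm², y = 224 mm, Ī = 25 920 mm⁴.
Hole (subtracted): ⌀12, A = 113.0973 mm², y = 9 mm, Ī = 1017.876 mm⁴.
Centroid: ȳ = ΣA·y / ΣA = 92.43163 mm.
Transfer each piece to the horizontal axis through the centroid using Ī + A·d² with d = y − 92.43163:
  bottom plate: d = -83.43163 mm → contributes +31 445 268 mm⁴
  web plate: d = 25.56837 mm → contributes +12 758 639 mm⁴
  top plate: d = 131.5684 mm → contributes +37 416 028 mm⁴
  hole: d = -83.43163 mm → contributes −788 270 mm⁴
Total I = 80 831 665 mm⁴.

Ix ≈ 8.0832 × 10⁷ mm⁴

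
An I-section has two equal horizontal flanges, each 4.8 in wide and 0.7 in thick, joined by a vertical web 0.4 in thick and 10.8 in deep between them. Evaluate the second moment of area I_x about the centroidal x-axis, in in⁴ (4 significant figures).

I_x ≈ 264.4 in⁴

Split into non-overlapping primitives; take the origin at the lower-left of the bounding box.
Bottom flange: 4.8 × 0.7, A = 3.36 in², y = 0.35 in, Ī = 0.1372 in⁴.
Web: 0.4 × 10.8, A = 4.32 in², y = 6.1 in, Ī = 41.9904 in⁴.
Top flange: 4.8 × 0.7, A = 3.36 in², y = 11.85 in, Ī = 0.1372 in⁴.
By symmetry the centroid is at mid-height, ȳ = 6.1 in.
Transfer each piece to the centroidal x-axis using Ī + A·d² with d = y − 6.1:
  bottom flange: d = -5.75 in → contributes +111.227 in⁴
  web: d = 0 in → contributes +41.9904 in⁴
  top flange: d = 5.75 in → contributes +111.227 in⁴
Total I = 264.445 in⁴.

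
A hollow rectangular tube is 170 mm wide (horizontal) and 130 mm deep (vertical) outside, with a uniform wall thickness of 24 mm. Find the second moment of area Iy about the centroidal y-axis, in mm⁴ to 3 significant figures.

Iy ≈ 4.08 × 10⁷ mm⁴

Split into non-overlapping primitives; take the origin at the lower-left of the bounding box.
Outer rectangle: 170 × 130, A = 22 100 mm², x = 85 mm, Ī = 53 224 167 mm⁴.
Inner void (subtracted): 122 × 82, A = 10 004 mm², x = 85 mm, Ī = 12 408 295 mm⁴.
By symmetry the centroid is at mid-width, x̄ = 85 mm.
All pieces are centred on the centroidal y-axis, so I = ΣĪ (holes subtracted) = 40 815 872 mm⁴.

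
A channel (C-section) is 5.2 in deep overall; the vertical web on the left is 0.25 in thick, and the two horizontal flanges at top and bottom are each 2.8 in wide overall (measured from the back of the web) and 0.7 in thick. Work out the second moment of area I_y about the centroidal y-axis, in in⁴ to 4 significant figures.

Treat the section as a set of non-overlapping primitives; coordinates are from the bounding-box lower-left.
Web: 0.25 × 5.2, A = 1.3 in², x = 0.125 in, Ī = 0.00677083 in⁴.
Top flange (beyond web): 2.55 × 0.7, A = 1.785 in², x = 1.525 in, Ī = 0.967247 in⁴.
Bottom flange (beyond web): 2.55 × 0.7, A = 1.785 in², x = 1.525 in, Ī = 0.967247 in⁴.
Centroid: x̄ = ΣA·x / ΣA = 1.15128 in.
Transfer each piece to the centroidal y-axis using Ī + A·d² with d = x − 1.15128:
  web: d = -1.02628 in → contributes +1.37601 in⁴
  top flange (beyond web): d = 0.373717 in → contributes +1.21655 in⁴
  bottom flange (beyond web): d = 0.373717 in → contributes +1.21655 in⁴
Total I = 3.8091 in⁴.

I_y ≈ 3.809 in⁴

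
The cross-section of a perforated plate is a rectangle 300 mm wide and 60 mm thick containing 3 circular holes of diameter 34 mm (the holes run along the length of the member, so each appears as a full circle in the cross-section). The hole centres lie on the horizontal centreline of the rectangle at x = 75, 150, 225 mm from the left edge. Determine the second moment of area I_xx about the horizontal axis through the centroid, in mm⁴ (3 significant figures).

Treat the section as a set of non-overlapping primitives; coordinates are from the bounding-box lower-left.
Plate: 300 × 60, A = 18 000 mm², y = 30 mm, Ī = 5 400 000 mm⁴.
Hole 1 (subtracted): ⌀34, A = 907.92 mm², y = 30 mm, Ī = 65 597 mm⁴.
Hole 2 (subtracted): ⌀34, A = 907.92 mm², y = 30 mm, Ī = 65 597 mm⁴.
Hole 3 (subtracted): ⌀34, A = 907.92 mm², y = 30 mm, Ī = 65 597 mm⁴.
By symmetry the centroid is at mid-height, ȳ = 30 mm.
All pieces are centred on the horizontal axis through the centroid, so I = ΣĪ (holes subtracted) = 5 203 208 mm⁴.

I_xx ≈ 5.20 × 10⁶ mm⁴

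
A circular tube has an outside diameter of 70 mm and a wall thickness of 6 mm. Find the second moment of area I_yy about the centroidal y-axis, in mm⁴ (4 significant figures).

I_yy ≈ 6.231 × 10⁵ mm⁴

Decompose the section into non-overlapping parts with the origin at the bottom-left of its bounding rectangle.
Outer circle: ⌀70, A = 3848.45 mm², x = 35 mm, Ī = 1 178 588 mm⁴.
Bore (subtracted): ⌀58, A = 2642.08 mm², x = 35 mm, Ī = 555 497 mm⁴.
By symmetry the centroid is at mid-width, x̄ = 35 mm.
All pieces are centred on the centroidal y-axis, so I = ΣĪ (holes subtracted) = 623 091 mm⁴.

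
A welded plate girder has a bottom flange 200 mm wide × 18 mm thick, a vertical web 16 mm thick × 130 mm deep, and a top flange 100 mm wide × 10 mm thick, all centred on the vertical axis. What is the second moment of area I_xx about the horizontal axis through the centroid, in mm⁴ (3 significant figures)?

I_xx ≈ 2.19 × 10⁷ mm⁴

Break the section into simple shapes (no overlaps), measuring from the bottom-left corner of the bounding box.
Bottom plate: 200 × 18, A = 3 600 mm², y = 9 mm, Ī = 97 200 mm⁴.
Web plate: 16 × 130, A = 2 080 mm², y = 83 mm, Ī = 2 929 333 mm⁴.
Top plate: 100 × 10, A = 1 000 mm², y = 153 mm, Ī = 8333.3 mm⁴.
Centroid: ȳ = ΣA·y / ΣA = 53.599 mm.
Transfer each piece to the horizontal axis through the centroid using Ī + A·d² with d = y − 53.599:
  bottom plate: d = -44.599 mm → contributes +7 257 791 mm⁴
  web plate: d = 29.401 mm → contributes +4 727 349 mm⁴
  top plate: d = 99.401 mm → contributes +9 888 931 mm⁴
Total I = 21 874 071 mm⁴.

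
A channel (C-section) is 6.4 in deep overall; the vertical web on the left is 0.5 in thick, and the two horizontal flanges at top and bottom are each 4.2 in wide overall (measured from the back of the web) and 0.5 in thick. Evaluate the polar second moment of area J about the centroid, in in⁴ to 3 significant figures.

J ≈ 55.1 in⁴

Break the section into simple shapes (no overlaps), measuring from the bottom-left corner of the bounding box.
Web: 0.5 × 6.4, A = 3.2 in², y = 3.2 in, Ī = 10.923 in⁴.
Top flange (beyond web): 3.7 × 0.5, A = 1.85 in², y = 6.15 in, Ī = 0.038542 in⁴.
Bottom flange (beyond web): 3.7 × 0.5, A = 1.85 in², y = 0.25 in, Ī = 0.038542 in⁴.
By symmetry the centroid is at mid-height, ȳ = 3.2 in.
Transfer each piece to the centroidal x-axis using Ī + A·d² with d = y − 3.2:
  web: d = 0 in → contributes +10.923 in⁴
  top flange (beyond web): d = 2.95 in → contributes +16.138 in⁴
  bottom flange (beyond web): d = -2.95 in → contributes +16.138 in⁴
Total I = 43.199 in⁴.
For the y-axis: x̄ = 1.3761 in.
Repeating about the centroidal y-axis gives I_y = 11.855 in⁴.
Polar second moment: J = I_x + I_y = 55.054 in⁴.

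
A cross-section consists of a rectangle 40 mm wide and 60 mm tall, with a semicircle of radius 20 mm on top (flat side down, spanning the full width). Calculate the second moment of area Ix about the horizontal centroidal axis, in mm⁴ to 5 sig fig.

Decompose the section into non-overlapping parts with the origin at the bottom-left of its bounding rectangle.
Rectangular body: 40 × 60, A = 2 400 mm², y = 30 mm, Ī = 720 000 mm⁴.
Semicircular cap: semicircle r = 20, A = 628.3185 mm², y = 68.48826 mm, Ī = 17561.11 mm⁴.
Centroid: ȳ = ΣA·y / ΣA = 37.98558 mm.
Transfer each piece to the horizontal centroidal axis using Ī + A·d² with d = y − 37.98558:
  rectangular body: d = -7.985583 mm → contributes +873046.9 mm⁴
  semicircular cap: d = 30.50268 mm → contributes +602157.2 mm⁴
Total I = 1 475 204 mm⁴.

Ix ≈ 1.4752 × 10⁶ mm⁴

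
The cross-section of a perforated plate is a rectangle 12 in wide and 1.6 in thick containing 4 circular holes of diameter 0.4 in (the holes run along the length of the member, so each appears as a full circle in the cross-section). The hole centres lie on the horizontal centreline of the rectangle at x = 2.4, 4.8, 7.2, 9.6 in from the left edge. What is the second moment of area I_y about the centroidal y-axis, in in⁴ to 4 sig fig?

I_y ≈ 226.8 in⁴

Split into non-overlapping primitives; take the origin at the lower-left of the bounding box.
Plate: 12 × 1.6, A = 19.2 in², x = 6 in, Ī = 230.4 in⁴.
Hole 1 (subtracted): ⌀0.4, A = 0.125664 in², x = 2.4 in, Ī = 0.00125664 in⁴.
Hole 2 (subtracted): ⌀0.4, A = 0.125664 in², x = 4.8 in, Ī = 0.00125664 in⁴.
Hole 3 (subtracted): ⌀0.4, A = 0.125664 in², x = 7.2 in, Ī = 0.00125664 in⁴.
Hole 4 (subtracted): ⌀0.4, A = 0.125664 in², x = 9.6 in, Ī = 0.00125664 in⁴.
By symmetry the centroid is at mid-width, x̄ = 6 in.
Transfer each piece to the centroidal y-axis using Ī + A·d² with d = x − 6:
  plate: d = 0 in → contributes +230.4 in⁴
  hole 1: d = -3.6 in → contributes −1.62986 in⁴
  hole 2: d = -1.2 in → contributes −0.182212 in⁴
  hole 3: d = 1.2 in → contributes −0.182212 in⁴
  hole 4: d = 3.6 in → contributes −1.62986 in⁴
Total I = 226.776 in⁴.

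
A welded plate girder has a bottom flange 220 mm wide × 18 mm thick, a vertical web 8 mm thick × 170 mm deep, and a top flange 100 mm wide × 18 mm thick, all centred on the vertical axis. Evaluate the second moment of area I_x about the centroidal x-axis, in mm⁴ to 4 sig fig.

I_x ≈ 4.854 × 10⁷ mm⁴

Treat the section as a set of non-overlapping primitives; coordinates are from the bounding-box lower-left.
Bottom plate: 220 × 18, A = 3 960 mm², y = 9 mm, Ī = 106 920 mm⁴.
Web plate: 8 × 170, A = 1 360 mm², y = 103 mm, Ī = 3 275 333 mm⁴.
Top plate: 100 × 18, A = 1 800 mm², y = 197 mm, Ī = 48 600 mm⁴.
Centroid: ȳ = ΣA·y / ΣA = 74.4831 mm.
Transfer each piece to the centroidal x-axis using Ī + A·d² with d = y − 74.4831:
  bottom plate: d = -65.4831 mm → contributes +17 087 568 mm⁴
  web plate: d = 28.5169 mm → contributes +4 381 300 mm⁴
  top plate: d = 122.517 mm → contributes +27 067 283 mm⁴
Total I = 48 536 151 mm⁴.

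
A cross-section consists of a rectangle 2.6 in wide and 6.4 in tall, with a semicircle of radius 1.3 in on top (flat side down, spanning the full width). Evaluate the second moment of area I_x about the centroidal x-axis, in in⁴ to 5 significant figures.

I_x ≈ 89.336 in⁴

Treat the section as a set of non-overlapping primitives; coordinates are from the bounding-box lower-left.
Rectangular body: 2.6 × 6.4, A = 16.64 in², y = 3.2 in, Ī = 56.79787 in⁴.
Semicircular cap: semicircle r = 1.3, A = 2.654646 in², y = 6.951737 in, Ī = 0.3134769 in⁴.
Centroid: ȳ = ΣA·y / ΣA = 3.716181 in.
Transfer each piece to the centroidal x-axis using Ī + A·d² with d = y − 3.716181:
  rectangular body: d = -0.5161812 in → contributes +61.23148 in⁴
  semicircular cap: d = 3.235556 in → contributes +28.10449 in⁴
Total I = 89.33597 in⁴.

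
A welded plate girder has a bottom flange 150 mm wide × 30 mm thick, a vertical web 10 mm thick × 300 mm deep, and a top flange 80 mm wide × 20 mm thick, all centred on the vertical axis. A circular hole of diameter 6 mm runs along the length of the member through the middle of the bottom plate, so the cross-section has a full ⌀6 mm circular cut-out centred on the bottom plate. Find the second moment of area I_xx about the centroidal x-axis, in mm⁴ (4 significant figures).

I_xx ≈ 1.600 × 10⁸ mm⁴

Treat the section as a set of non-overlapping primitives; coordinates are from the bounding-box lower-left.
Bottom plate: 150 × 30, A = 4 500 mm², y = 15 mm, Ī = 337 500 mm⁴.
Web plate: 10 × 300, A = 3 000 mm², y = 180 mm, Ī = 22 500 000 mm⁴.
Top plate: 80 × 20, A = 1 600 mm², y = 340 mm, Ī = 53333.3 mm⁴.
Hole (subtracted): ⌀6, A = 28.2743 mm², y = 15 mm, Ī = 63.6173 mm⁴.
Centroid: ȳ = ΣA·y / ΣA = 126.886 mm.
Transfer each piece to the centroidal x-axis using Ī + A·d² with d = y − 126.886:
  bottom plate: d = -111.886 mm → contributes +56 670 747 mm⁴
  web plate: d = 53.1139 mm → contributes +30 963 259 mm⁴
  top plate: d = 213.114 mm → contributes +72 721 389 mm⁴
  hole: d = -111.886 mm → contributes −354 016 mm⁴
Total I = 160 001 379 mm⁴.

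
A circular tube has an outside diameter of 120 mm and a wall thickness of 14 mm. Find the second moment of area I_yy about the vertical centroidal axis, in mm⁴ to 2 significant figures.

Break the section into simple shapes (no overlaps), measuring from the bottom-left corner of the bounding box.
Outer circle: ⌀120, A = 11 310 mm², x = 60 mm, Ī = 10 178 760 mm⁴.
Bore (subtracted): ⌀92, A = 6 648 mm², x = 60 mm, Ī = 3 516 586 mm⁴.
By symmetry the centroid is at mid-width, x̄ = 60 mm.
All pieces are centred on the vertical centroidal axis, so I = ΣĪ (holes subtracted) = 6 662 174 mm⁴.

I_yy ≈ 6.7 × 10⁶ mm⁴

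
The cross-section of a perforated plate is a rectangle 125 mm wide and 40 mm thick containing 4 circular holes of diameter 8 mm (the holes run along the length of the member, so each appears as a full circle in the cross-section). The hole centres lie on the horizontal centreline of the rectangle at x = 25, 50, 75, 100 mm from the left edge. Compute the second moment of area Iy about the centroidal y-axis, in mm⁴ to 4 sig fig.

Treat the section as a set of non-overlapping primitives; coordinates are from the bounding-box lower-left.
Plate: 125 × 40, A = 5 000 mm², x = 62.5 mm, Ī = 6 510 417 mm⁴.
Hole 1 (subtracted): ⌀8, A = 50.2655 mm², x = 25 mm, Ī = 201.062 mm⁴.
Hole 2 (subtracted): ⌀8, A = 50.2655 mm², x = 50 mm, Ī = 201.062 mm⁴.
Hole 3 (subtracted): ⌀8, A = 50.2655 mm², x = 75 mm, Ī = 201.062 mm⁴.
Hole 4 (subtracted): ⌀8, A = 50.2655 mm², x = 100 mm, Ī = 201.062 mm⁴.
By symmetry the centroid is at mid-width, x̄ = 62.5 mm.
Transfer each piece to the centroidal y-axis using Ī + A·d² with d = x − 62.5:
  plate: d = 0 mm → contributes +6 510 417 mm⁴
  hole 1: d = -37.5 mm → contributes −70886.9 mm⁴
  hole 2: d = -12.5 mm → contributes −8055.04 mm⁴
  hole 3: d = 12.5 mm → contributes −8055.04 mm⁴
  hole 4: d = 37.5 mm → contributes −70886.9 mm⁴
Total I = 6 352 533 mm⁴.

Iy ≈ 6.353 × 10⁶ mm⁴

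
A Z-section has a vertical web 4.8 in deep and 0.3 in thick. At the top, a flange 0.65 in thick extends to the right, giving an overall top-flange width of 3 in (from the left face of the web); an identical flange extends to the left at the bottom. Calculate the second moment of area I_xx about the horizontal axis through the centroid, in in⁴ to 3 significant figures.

I_xx ≈ 18.0 in⁴

Break the section into simple shapes (no overlaps), measuring from the bottom-left corner of the bounding box.
Web: 0.3 × 4.8, A = 1.44 in², y = 2.4 in, Ī = 2.7648 in⁴.
Top flange (beyond web): 2.7 × 0.65, A = 1.755 in², y = 4.475 in, Ī = 0.061791 in⁴.
Bottom flange (beyond web): 2.7 × 0.65, A = 1.755 in², y = 0.325 in, Ī = 0.061791 in⁴.
Centroid: ȳ = ΣA·y / ΣA = 2.4 in.
Transfer each piece to the horizontal axis through the centroid using Ī + A·d² with d = y − 2.4:
  web: d = 0 in → contributes +2.7648 in⁴
  top flange (beyond web): d = 2.075 in → contributes +7.6182 in⁴
  bottom flange (beyond web): d = -2.075 in → contributes +7.6182 in⁴
Total I = 18.001 in⁴.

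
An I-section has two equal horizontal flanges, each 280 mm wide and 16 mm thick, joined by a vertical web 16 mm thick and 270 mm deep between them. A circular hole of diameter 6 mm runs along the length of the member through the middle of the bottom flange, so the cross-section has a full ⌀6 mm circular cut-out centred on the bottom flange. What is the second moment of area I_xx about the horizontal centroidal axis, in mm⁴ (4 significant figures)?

Split into non-overlapping primitives; take the origin at the lower-left of the bounding box.
Bottom flange: 280 × 16, A = 4 480 mm², y = 8 mm, Ī = 95573.3 mm⁴.
Web: 16 × 270, A = 4 320 mm², y = 151 mm, Ī = 26 244 000 mm⁴.
Top flange: 280 × 16, A = 4 480 mm², y = 294 mm, Ī = 95573.3 mm⁴.
Hole (subtracted): ⌀6, A = 28.2743 mm², y = 8 mm, Ī = 63.6173 mm⁴.
Centroid: ȳ = ΣA·y / ΣA = 151.305 mm.
Transfer each piece to the horizontal centroidal axis using Ī + A·d² with d = y − 151.305:
  bottom flange: d = -143.305 mm → contributes +92 098 441 mm⁴
  web: d = -0.30511 mm → contributes +26 244 402 mm⁴
  top flange: d = 142.695 mm → contributes +91 316 579 mm⁴
  hole: d = -143.305 mm → contributes −580 715 mm⁴
Total I = 209 078 708 mm⁴.

I_xx ≈ 2.091 × 10⁸ mm⁴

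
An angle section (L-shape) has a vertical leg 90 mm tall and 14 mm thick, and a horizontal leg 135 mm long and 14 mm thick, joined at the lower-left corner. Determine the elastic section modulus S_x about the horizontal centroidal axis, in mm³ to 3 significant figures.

S_x ≈ 2.88 × 10⁴ mm³

Break the section into simple shapes (no overlaps), measuring from the bottom-left corner of the bounding box.
Vertical leg: 14 × 90, A = 1 260 mm², y = 45 mm, Ī = 850 500 mm⁴.
Horizontal leg (remainder): 121 × 14, A = 1 694 mm², y = 7 mm, Ī = 27 669 mm⁴.
Centroid: ȳ = ΣA·y / ΣA = 23.209 mm.
Transfer each piece to the horizontal centroidal axis using Ī + A·d² with d = y − 23.209:
  vertical leg: d = 21.791 mm → contributes +1 448 834 mm⁴
  horizontal leg (remainder): d = -16.209 mm → contributes +472 710 mm⁴
Total I = 1 921 544 mm⁴.
Extreme fibre distance c = 66.791 mm; S = I/c = 28 769 mm³.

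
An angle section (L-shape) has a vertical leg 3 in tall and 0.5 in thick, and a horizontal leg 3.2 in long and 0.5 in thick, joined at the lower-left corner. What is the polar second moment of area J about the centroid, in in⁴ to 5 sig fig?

J ≈ 4.9336 in⁴

Break the section into simple shapes (no overlaps), measuring from the bottom-left corner of the bounding box.
Vertical leg: 0.5 × 3, A = 1.5 in², y = 1.5 in, Ī = 1.125 in⁴.
Horizontal leg (remainder): 2.7 × 0.5, A = 1.35 in², y = 0.25 in, Ī = 0.028125 in⁴.
Centroid: ȳ = ΣA·y / ΣA = 0.9078947 in.
Transfer each piece to the centroidal x-axis using Ī + A·d² with d = y − 0.9078947:
  vertical leg: d = 0.5921053 in → contributes +1.650883 in⁴
  horizontal leg (remainder): d = -0.6578947 in → contributes +0.6124394 in⁴
Total I = 2.263322 in⁴.
For the y-axis: x̄ = 1.007895 in.
Repeating about the centroidal y-axis gives I_y = 2.670322 in⁴.
Polar second moment: J = I_x + I_y = 4.933645 in⁴.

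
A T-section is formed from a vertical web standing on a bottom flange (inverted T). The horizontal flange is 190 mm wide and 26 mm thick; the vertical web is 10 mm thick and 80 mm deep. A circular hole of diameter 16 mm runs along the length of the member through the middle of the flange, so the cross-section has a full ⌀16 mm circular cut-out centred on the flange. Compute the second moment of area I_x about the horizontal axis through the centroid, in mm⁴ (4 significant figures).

Split into non-overlapping primitives; take the origin at the lower-left of the bounding box.
Flange: 190 × 26, A = 4 940 mm², y = 13 mm, Ī = 278 287 mm⁴.
Web: 10 × 80, A = 800 mm², y = 66 mm, Ī = 426 667 mm⁴.
Hole (subtracted): ⌀16, A = 201.062 mm², y = 13 mm, Ī = 3216.99 mm⁴.
Centroid: ȳ = ΣA·y / ΣA = 20.6549 mm.
Transfer each piece to the horizontal axis through the centroid using Ī + A·d² with d = y − 20.6549:
  flange: d = -7.6549 mm → contributes +567 758 mm⁴
  web: d = 45.3451 mm → contributes +2 071 609 mm⁴
  hole: d = -7.6549 mm → contributes −14998.7 mm⁴
Total I = 2 624 369 mm⁴.

I_x ≈ 2.624 × 10⁶ mm⁴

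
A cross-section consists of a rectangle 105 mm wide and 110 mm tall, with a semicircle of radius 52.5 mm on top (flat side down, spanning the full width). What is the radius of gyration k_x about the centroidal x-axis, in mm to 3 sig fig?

Split into non-overlapping primitives; take the origin at the lower-left of the bounding box.
Rectangular body: 105 × 110, A = 11 550 mm², y = 55 mm, Ī = 11 646 250 mm⁴.
Semicircular cap: semicircle r = 52.5, A = 4329.5 mm², y = 132.28 mm, Ī = 833 814 mm⁴.
Centroid: ȳ = ΣA·y / ΣA = 76.071 mm.
Transfer each piece to the centroidal x-axis using Ī + A·d² with d = y − 76.071:
  rectangular body: d = -21.071 mm → contributes +16 774 133 mm⁴
  semicircular cap: d = 56.211 mm → contributes +14 513 674 mm⁴
Total I = 31 287 807 mm⁴.
Radius of gyration: k = √(I/A) = √(31 287 807 / 15 880) = 44.388 mm.

k_x ≈ 44.4 mm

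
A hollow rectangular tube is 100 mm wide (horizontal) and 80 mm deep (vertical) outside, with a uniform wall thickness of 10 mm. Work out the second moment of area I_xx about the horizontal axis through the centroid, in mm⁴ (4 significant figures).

Treat the section as a set of non-overlapping primitives; coordinates are from the bounding-box lower-left.
Outer rectangle: 100 × 80, A = 8 000 mm², y = 40 mm, Ī = 4 266 667 mm⁴.
Inner void (subtracted): 80 × 60, A = 4 800 mm², y = 40 mm, Ī = 1 440 000 mm⁴.
By symmetry the centroid is at mid-height, ȳ = 40 mm.
All pieces are centred on the horizontal axis through the centroid, so I = ΣĪ (holes subtracted) = 2 826 667 mm⁴.

I_xx ≈ 2.827 × 10⁶ mm⁴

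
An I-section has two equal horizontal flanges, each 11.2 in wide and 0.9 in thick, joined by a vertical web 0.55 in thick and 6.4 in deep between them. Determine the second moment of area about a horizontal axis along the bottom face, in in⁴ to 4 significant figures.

Treat the section as a set of non-overlapping primitives; coordinates are from the bounding-box lower-left.
Bottom flange: 11.2 × 0.9, A = 10.08 in², y = 0.45 in, Ī = 0.6804 in⁴.
Web: 0.55 × 6.4, A = 3.52 in², y = 4.1 in, Ī = 12.0149 in⁴.
Top flange: 11.2 × 0.9, A = 10.08 in², y = 7.75 in, Ī = 0.6804 in⁴.
Transfer each piece to a horizontal axis along the bottom face using Ī + A·d² with d = y − 0:
  bottom flange: d = 0.45 in → contributes +2.7216 in⁴
  web: d = 4.1 in → contributes +71.1861 in⁴
  top flange: d = 7.75 in → contributes +606.11 in⁴
Total I = 680.018 in⁴.

I_base ≈ 680.0 in⁴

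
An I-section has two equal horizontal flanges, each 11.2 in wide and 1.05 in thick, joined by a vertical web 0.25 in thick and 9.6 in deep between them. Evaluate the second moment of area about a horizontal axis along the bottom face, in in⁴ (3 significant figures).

I_base ≈ 1570 in⁴

Decompose the section into non-overlapping parts with the origin at the bottom-left of its bounding rectangle.
Bottom flange: 11.2 × 1.05, A = 11.76 in², y = 0.525 in, Ī = 1.0805 in⁴.
Web: 0.25 × 9.6, A = 2.4 in², y = 5.85 in, Ī = 18.432 in⁴.
Top flange: 11.2 × 1.05, A = 11.76 in², y = 11.175 in, Ī = 1.0805 in⁴.
Transfer each piece to a horizontal axis along the bottom face using Ī + A·d² with d = y − 0:
  bottom flange: d = 0.525 in → contributes +4.3218 in⁴
  web: d = 5.85 in → contributes +100.57 in⁴
  top flange: d = 11.175 in → contributes +1469.7 in⁴
Total I = 1574.6 in⁴.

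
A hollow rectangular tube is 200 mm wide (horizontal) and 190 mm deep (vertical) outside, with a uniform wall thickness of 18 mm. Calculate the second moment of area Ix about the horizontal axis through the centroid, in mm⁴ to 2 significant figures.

Ix ≈ 6.4 × 10⁷ mm⁴

Break the section into simple shapes (no overlaps), measuring from the bottom-left corner of the bounding box.
Outer rectangle: 200 × 190, A = 38 000 mm², y = 95 mm, Ī = 114 316 667 mm⁴.
Inner void (subtracted): 164 × 154, A = 25 256 mm², y = 95 mm, Ī = 49 914 275 mm⁴.
By symmetry the centroid is at mid-height, ȳ = 95 mm.
All pieces are centred on the horizontal axis through the centroid, so I = ΣĪ (holes subtracted) = 64 402 392 mm⁴.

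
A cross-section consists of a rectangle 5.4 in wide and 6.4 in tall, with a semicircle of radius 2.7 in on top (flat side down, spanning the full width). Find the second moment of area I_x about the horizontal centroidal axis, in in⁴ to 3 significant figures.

I_x ≈ 286 in⁴

Decompose the section into non-overlapping parts with the origin at the bottom-left of its bounding rectangle.
Rectangular body: 5.4 × 6.4, A = 34.56 in², y = 3.2 in, Ī = 117.96 in⁴.
Semicircular cap: semicircle r = 2.7, A = 11.451 in², y = 7.5459 in, Ī = 5.8329 in⁴.
Centroid: ȳ = ΣA·y / ΣA = 4.2816 in.
Transfer each piece to the horizontal centroidal axis using Ī + A·d² with d = y − 4.2816:
  rectangular body: d = -1.0816 in → contributes +158.39 in⁴
  semicircular cap: d = 3.2643 in → contributes +127.85 in⁴
Total I = 286.25 in⁴.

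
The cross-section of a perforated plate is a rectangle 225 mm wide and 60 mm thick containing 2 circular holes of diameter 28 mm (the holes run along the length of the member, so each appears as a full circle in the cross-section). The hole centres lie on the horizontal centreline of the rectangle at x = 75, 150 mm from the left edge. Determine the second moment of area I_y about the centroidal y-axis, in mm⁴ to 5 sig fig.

Decompose the section into non-overlapping parts with the origin at the bottom-left of its bounding rectangle.
Plate: 225 × 60, A = 13 500 mm², x = 112.5 mm, Ī = 56 953 125 mm⁴.
Hole 1 (subtracted): ⌀28, A = 615.7522 mm², x = 75 mm, Ī = 30171.86 mm⁴.
Hole 2 (subtracted): ⌀28, A = 615.7522 mm², x = 150 mm, Ī = 30171.86 mm⁴.
By symmetry the centroid is at mid-width, x̄ = 112.5 mm.
Transfer each piece to the centroidal y-axis using Ī + A·d² with d = x − 112.5:
  plate: d = 0 mm → contributes +56 953 125 mm⁴
  hole 1: d = -37.5 mm → contributes −896073.3 mm⁴
  hole 2: d = 37.5 mm → contributes −896073.3 mm⁴
Total I = 55 160 978 mm⁴.

I_y ≈ 5.5161 × 10⁷ mm⁴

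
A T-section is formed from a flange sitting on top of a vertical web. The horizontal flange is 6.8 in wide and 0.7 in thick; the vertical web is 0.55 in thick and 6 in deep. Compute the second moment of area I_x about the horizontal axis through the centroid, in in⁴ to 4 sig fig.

I_x ≈ 31.97 in⁴

Split into non-overlapping primitives; take the origin at the lower-left of the bounding box.
Flange: 6.8 × 0.7, A = 4.76 in², y = 6.35 in, Ī = 0.194367 in⁴.
Web: 0.55 × 6, A = 3.3 in², y = 3 in, Ī = 9.9 in⁴.
Centroid: ȳ = ΣA·y / ΣA = 4.97841 in.
Transfer each piece to the horizontal axis through the centroid using Ī + A·d² with d = y − 4.97841:
  flange: d = 1.37159 in → contributes +9.14914 in⁴
  web: d = -1.97841 in → contributes +22.8166 in⁴
Total I = 31.9657 in⁴.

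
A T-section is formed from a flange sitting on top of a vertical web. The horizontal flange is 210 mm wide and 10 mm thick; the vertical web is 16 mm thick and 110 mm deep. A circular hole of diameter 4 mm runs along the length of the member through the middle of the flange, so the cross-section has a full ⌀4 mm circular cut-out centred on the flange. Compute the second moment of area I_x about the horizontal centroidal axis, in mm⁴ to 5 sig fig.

I_x ≈ 5.2298 × 10⁶ mm⁴

Decompose the section into non-overlapping parts with the origin at the bottom-left of its bounding rectangle.
Flange: 210 × 10, A = 2 100 mm², y = 115 mm, Ī = 17 500 mm⁴.
Web: 16 × 110, A = 1 760 mm², y = 55 mm, Ī = 1 774 667 mm⁴.
Hole (subtracted): ⌀4, A = 12.56637 mm², y = 115 mm, Ī = 12.56637 mm⁴.
Centroid: ȳ = ΣA·y / ΣA = 87.55313 mm.
Transfer each piece to the horizontal centroidal axis using Ī + A·d² with d = y − 87.55313:
  flange: d = 27.44687 mm → contributes +1 599 494 mm⁴
  web: d = -32.55313 mm → contributes +3 639 750 mm⁴
  hole: d = 27.44687 mm → contributes −9479.197 mm⁴
Total I = 5 229 765 mm⁴.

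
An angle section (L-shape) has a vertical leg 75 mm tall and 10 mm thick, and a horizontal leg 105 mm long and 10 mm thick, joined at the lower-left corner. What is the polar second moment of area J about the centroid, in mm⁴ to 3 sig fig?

J ≈ 2.68 × 10⁶ mm⁴

Treat the section as a set of non-overlapping primitives; coordinates are from the bounding-box lower-left.
Vertical leg: 10 × 75, A = 750 mm², y = 37.5 mm, Ī = 351 563 mm⁴.
Horizontal leg (remainder): 95 × 10, A = 950 mm², y = 5 mm, Ī = 7916.7 mm⁴.
Centroid: ȳ = ΣA·y / ΣA = 19.338 mm.
Transfer each piece to the centroidal x-axis using Ī + A·d² with d = y − 19.338:
  vertical leg: d = 18.162 mm → contributes +598 950 mm⁴
  horizontal leg (remainder): d = -14.338 mm → contributes +203 222 mm⁴
Total I = 802 172 mm⁴.
For the y-axis: x̄ = 34.338 mm.
Repeating about the centroidal y-axis gives I_y = 1 875 922 mm⁴.
Polar second moment: J = I_x + I_y = 2 678 094 mm⁴.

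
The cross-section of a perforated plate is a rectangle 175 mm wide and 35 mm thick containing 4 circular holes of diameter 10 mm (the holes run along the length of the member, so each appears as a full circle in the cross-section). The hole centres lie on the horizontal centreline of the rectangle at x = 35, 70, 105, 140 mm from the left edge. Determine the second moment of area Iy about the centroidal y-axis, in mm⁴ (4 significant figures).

Iy ≈ 1.515 × 10⁷ mm⁴

Break the section into simple shapes (no overlaps), measuring from the bottom-left corner of the bounding box.
Plate: 175 × 35, A = 6 125 mm², x = 87.5 mm, Ī = 15 631 510 mm⁴.
Hole 1 (subtracted): ⌀10, A = 78.5398 mm², x = 35 mm, Ī = 490.874 mm⁴.
Hole 2 (subtracted): ⌀10, A = 78.5398 mm², x = 70 mm, Ī = 490.874 mm⁴.
Hole 3 (subtracted): ⌀10, A = 78.5398 mm², x = 105 mm, Ī = 490.874 mm⁴.
Hole 4 (subtracted): ⌀10, A = 78.5398 mm², x = 140 mm, Ī = 490.874 mm⁴.
By symmetry the centroid is at mid-width, x̄ = 87.5 mm.
Transfer each piece to the centroidal y-axis using Ī + A·d² with d = x − 87.5:
  plate: d = 0 mm → contributes +15 631 510 mm⁴
  hole 1: d = -52.5 mm → contributes −216 966 mm⁴
  hole 2: d = -17.5 mm → contributes −24543.7 mm⁴
  hole 3: d = 17.5 mm → contributes −24543.7 mm⁴
  hole 4: d = 52.5 mm → contributes −216 966 mm⁴
Total I = 15 148 491 mm⁴.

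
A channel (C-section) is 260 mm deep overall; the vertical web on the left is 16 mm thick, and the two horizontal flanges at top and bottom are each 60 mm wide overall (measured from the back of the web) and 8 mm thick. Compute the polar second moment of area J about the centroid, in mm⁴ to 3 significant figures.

J ≈ 3.54 × 10⁷ mm⁴

Break the section into simple shapes (no overlaps), measuring from the bottom-left corner of the bounding box.
Web: 16 × 260, A = 4 160 mm², y = 130 mm, Ī = 23 434 667 mm⁴.
Top flange (beyond web): 44 × 8, A = 352 mm², y = 256 mm, Ī = 1877.3 mm⁴.
Bottom flange (beyond web): 44 × 8, A = 352 mm², y = 4 mm, Ī = 1877.3 mm⁴.
By symmetry the centroid is at mid-height, ȳ = 130 mm.
Transfer each piece to the centroidal x-axis using Ī + A·d² with d = y − 130:
  web: d = 0 mm → contributes +23 434 667 mm⁴
  top flange (beyond web): d = 126 mm → contributes +5 590 229 mm⁴
  bottom flange (beyond web): d = -126 mm → contributes +5 590 229 mm⁴
Total I = 34 615 125 mm⁴.
For the y-axis: x̄ = 12.342 mm.
Repeating about the centroidal y-axis gives I_y = 744 220 mm⁴.
Polar second moment: J = I_x + I_y = 35 359 345 mm⁴.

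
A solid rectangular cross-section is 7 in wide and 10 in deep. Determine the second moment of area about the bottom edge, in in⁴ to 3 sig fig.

I_base ≈ 2330 in⁴

The section: 7 × 10, A = 70 in², y = 5 in, Ī = 583.33 in⁴.
Transfer it to the bottom edge using Ī + A·d² with d = y − 0:
  the section: d = 5 in → contributes +2333.3 in⁴
Total I = 2333.3 in⁴.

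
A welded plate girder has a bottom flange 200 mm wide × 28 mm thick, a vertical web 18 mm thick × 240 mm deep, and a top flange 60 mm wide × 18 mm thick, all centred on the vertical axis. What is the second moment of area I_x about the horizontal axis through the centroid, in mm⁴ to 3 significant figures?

I_x ≈ 1.06 × 10⁸ mm⁴

Split into non-overlapping primitives; take the origin at the lower-left of the bounding box.
Bottom plate: 200 × 28, A = 5 600 mm², y = 14 mm, Ī = 365 867 mm⁴.
Web plate: 18 × 240, A = 4 320 mm², y = 148 mm, Ī = 20 736 000 mm⁴.
Top plate: 60 × 18, A = 1 080 mm², y = 277 mm, Ī = 29 160 mm⁴.
Centroid: ȳ = ΣA·y / ΣA = 92.447 mm.
Transfer each piece to the horizontal axis through the centroid using Ī + A·d² with d = y − 92.447:
  bottom plate: d = -78.447 mm → contributes +34 828 124 mm⁴
  web plate: d = 55.553 mm → contributes +34 067 976 mm⁴
  top plate: d = 184.55 mm → contributes +36 813 646 mm⁴
Total I = 105 709 746 mm⁴.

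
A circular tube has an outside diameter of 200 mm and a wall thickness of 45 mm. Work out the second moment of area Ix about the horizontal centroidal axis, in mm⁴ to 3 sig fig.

Ix ≈ 7.14 × 10⁷ mm⁴

Decompose the section into non-overlapping parts with the origin at the bottom-left of its bounding rectangle.
Outer circle: ⌀200, A = 31 416 mm², y = 100 mm, Ī = 78 539 816 mm⁴.
Bore (subtracted): ⌀110, A = 9503.3 mm², y = 100 mm, Ī = 7 186 884 mm⁴.
By symmetry the centroid is at mid-height, ȳ = 100 mm.
All pieces are centred on the horizontal centroidal axis, so I = ΣĪ (holes subtracted) = 71 352 932 mm⁴.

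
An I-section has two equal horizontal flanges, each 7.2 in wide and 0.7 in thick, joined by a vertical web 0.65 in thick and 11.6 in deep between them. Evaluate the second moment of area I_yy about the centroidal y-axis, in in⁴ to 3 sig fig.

I_yy ≈ 43.8 in⁴

Treat the section as a set of non-overlapping primitives; coordinates are from the bounding-box lower-left.
Bottom flange: 7.2 × 0.7, A = 5.04 in², x = 3.6 in, Ī = 21.773 in⁴.
Web: 0.65 × 11.6, A = 7.54 in², x = 3.6 in, Ī = 0.26547 in⁴.
Top flange: 7.2 × 0.7, A = 5.04 in², x = 3.6 in, Ī = 21.773 in⁴.
By symmetry the centroid is at mid-width, x̄ = 3.6 in.
All pieces are centred on the centroidal y-axis, so I = ΣĪ = 43.811 in⁴.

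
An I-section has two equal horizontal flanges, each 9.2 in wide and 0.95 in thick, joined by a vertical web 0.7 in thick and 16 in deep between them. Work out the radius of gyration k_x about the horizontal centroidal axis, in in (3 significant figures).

Decompose the section into non-overlapping parts with the origin at the bottom-left of its bounding rectangle.
Bottom flange: 9.2 × 0.95, A = 8.74 in², y = 0.475 in, Ī = 0.65732 in⁴.
Web: 0.7 × 16, A = 11.2 in², y = 8.95 in, Ī = 238.93 in⁴.
Top flange: 9.2 × 0.95, A = 8.74 in², y = 17.425 in, Ī = 0.65732 in⁴.
By symmetry the centroid is at mid-height, ȳ = 8.95 in.
Transfer each piece to the horizontal centroidal axis using Ī + A·d² with d = y − 8.95:
  bottom flange: d = -8.475 in → contributes +628.41 in⁴
  web: d = 0 in → contributes +238.93 in⁴
  top flange: d = 8.475 in → contributes +628.41 in⁴
Total I = 1495.8 in⁴.
Radius of gyration: k = √(I/A) = √(1495.8 / 28.68) = 7.2217 in.

k_x ≈ 7.22 in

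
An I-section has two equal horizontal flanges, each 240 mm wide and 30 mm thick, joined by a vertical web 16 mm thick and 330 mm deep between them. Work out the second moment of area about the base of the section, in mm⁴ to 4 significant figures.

I_base ≈ 1.264 × 10⁹ mm⁴

Split into non-overlapping primitives; take the origin at the lower-left of the bounding box.
Bottom flange: 240 × 30, A = 7 200 mm², y = 15 mm, Ī = 540 000 mm⁴.
Web: 16 × 330, A = 5 280 mm², y = 195 mm, Ī = 47 916 000 mm⁴.
Top flange: 240 × 30, A = 7 200 mm², y = 375 mm, Ī = 540 000 mm⁴.
Transfer each piece to the bottom edge using Ī + A·d² with d = y − 0:
  bottom flange: d = 15 mm → contributes +2 160 000 mm⁴
  web: d = 195 mm → contributes +248 688 000 mm⁴
  top flange: d = 375 mm → contributes +1 013 040 000 mm⁴
Total I = 1 263 888 000 mm⁴.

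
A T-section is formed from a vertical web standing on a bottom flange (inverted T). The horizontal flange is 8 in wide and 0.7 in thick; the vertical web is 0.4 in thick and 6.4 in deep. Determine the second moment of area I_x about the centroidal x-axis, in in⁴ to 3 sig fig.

Decompose the section into non-overlapping parts with the origin at the bottom-left of its bounding rectangle.
Flange: 8 × 0.7, A = 5.6 in², y = 0.35 in, Ī = 0.22867 in⁴.
Web: 0.4 × 6.4, A = 2.56 in², y = 3.9 in, Ī = 8.7381 in⁴.
Centroid: ȳ = ΣA·y / ΣA = 1.4637 in.
Transfer each piece to the centroidal x-axis using Ī + A·d² with d = y − 1.4637:
  flange: d = -1.1137 in → contributes +7.1748 in⁴
  web: d = 2.4363 in → contributes +23.933 in⁴
Total I = 31.108 in⁴.

I_x ≈ 31.1 in⁴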